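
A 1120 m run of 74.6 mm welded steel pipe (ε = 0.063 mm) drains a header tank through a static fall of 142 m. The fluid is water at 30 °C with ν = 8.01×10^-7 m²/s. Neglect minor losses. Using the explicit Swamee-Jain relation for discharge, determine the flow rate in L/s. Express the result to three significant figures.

Swamee-Jain (Type II): Q = -0.965·√(gD⁵h_f/L)·ln[ε/(3.7D) + √(3.17ν²L/(gD³h_f))]
√(gD⁵h_f/L) = √(9.81·0.0746⁵·142/1120) = 0.001695
ε/(3.7D) = 2.28×10^-4; √(3.17ν²L/(gD³h_f)) = 6.28×10^-5
Q = -0.965·0.001695·ln(2.910×10^-4) = 0.01332 m³/s
Check: V = 3.05 m/s, Re = 2.84×10^5, f = 0.02013, h_f = 143 m ≈ 142 m ✓

Q ≈ 13.3 L/s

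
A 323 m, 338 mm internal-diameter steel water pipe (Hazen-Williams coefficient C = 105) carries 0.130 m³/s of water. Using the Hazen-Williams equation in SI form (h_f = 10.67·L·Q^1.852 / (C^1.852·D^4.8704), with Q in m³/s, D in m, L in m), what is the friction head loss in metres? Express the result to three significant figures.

h_f ≈ 2.80 m

h_f = 10.67·323·0.130^1.852 / (105^1.852·0.338^4.8704) = 2.802 m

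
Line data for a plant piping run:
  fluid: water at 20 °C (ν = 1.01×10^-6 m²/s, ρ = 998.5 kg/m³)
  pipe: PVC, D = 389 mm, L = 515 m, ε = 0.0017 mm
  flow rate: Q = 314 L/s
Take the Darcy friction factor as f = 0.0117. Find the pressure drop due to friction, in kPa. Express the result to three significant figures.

Δp ≈ 54.0 kPa

V = 4Q/(πD²) = 4·0.314/(π·0.389²) = 2.642 m/s
h_f = f(L/D)V²/(2g) = 0.01170·(515/0.389)·2.642²/(2·9.81) = 5.511 m
Δp = ρg·h_f = 998.5·9.81·5.511 = 53.98 kPa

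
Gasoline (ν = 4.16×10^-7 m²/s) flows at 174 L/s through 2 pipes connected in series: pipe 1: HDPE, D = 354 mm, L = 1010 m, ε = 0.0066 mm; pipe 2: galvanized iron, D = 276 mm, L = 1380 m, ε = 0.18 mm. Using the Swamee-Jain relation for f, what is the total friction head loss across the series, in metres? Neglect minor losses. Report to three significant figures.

H ≈ 44.0 m

Pipe 1: V = 1.768 m/s, Re = 1.50×10^6, ε/D = 1.86×10^-5, f = 0.01141, h_1 = f(L/D)V²/2g = 5.186 m
Pipe 2: V = 2.908 m/s, Re = 1.93×10^6, ε/D = 6.52×10^-4, f = 0.01803, h_2 = f(L/D)V²/2g = 38.86 m
Series → Q common, losses add: H = Σh = 44.05 m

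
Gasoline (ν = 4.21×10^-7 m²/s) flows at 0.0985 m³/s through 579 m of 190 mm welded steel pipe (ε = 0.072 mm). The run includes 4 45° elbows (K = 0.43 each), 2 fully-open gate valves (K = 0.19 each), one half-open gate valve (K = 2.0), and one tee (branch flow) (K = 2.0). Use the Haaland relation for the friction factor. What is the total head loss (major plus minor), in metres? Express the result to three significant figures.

H_L ≈ 33.9 m

V = 4Q/(πD²) = 3.474 m/s; V²/2g = 0.6151 m
Re = 1.57×10^6, ε/D = 3.79×10^-4 → f = 0.01609 (Haaland)
Major: h_f = f(L/D)·V²/2g = 0.01609·3047·0.6151 = 30.16 m
Minor: ΣK = 6.10; h_m = ΣK·V²/2g = 3.752 m
Total H_L = 30.16 + 3.752 = 33.91 m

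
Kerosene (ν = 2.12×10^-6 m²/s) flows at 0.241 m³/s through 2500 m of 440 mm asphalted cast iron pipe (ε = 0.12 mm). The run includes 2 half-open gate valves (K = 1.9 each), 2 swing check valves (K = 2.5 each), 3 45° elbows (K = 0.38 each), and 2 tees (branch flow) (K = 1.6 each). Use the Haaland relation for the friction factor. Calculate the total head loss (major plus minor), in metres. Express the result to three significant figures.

H_L ≈ 13.7 m

V = 4Q/(πD²) = 1.585 m/s; V²/2g = 0.1280 m
Re = 3.29×10^5, ε/D = 2.73×10^-4 → f = 0.01647 (Haaland)
Major: h_f = f(L/D)·V²/2g = 0.01647·5682·0.1280 = 11.98 m
Minor: ΣK = 13.1; h_m = ΣK·V²/2g = 1.682 m
Total H_L = 11.98 + 1.682 = 13.66 m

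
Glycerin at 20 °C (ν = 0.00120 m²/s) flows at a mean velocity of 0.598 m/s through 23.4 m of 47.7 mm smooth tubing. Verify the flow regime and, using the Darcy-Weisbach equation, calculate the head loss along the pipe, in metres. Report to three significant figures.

h_f ≈ 24.1 m

Re = VD/ν = 0.598·0.04770/0.00120 = 23.8 → laminar (Re < 2300)
f = 64/Re = 2.692
h_f = f(L/D)V²/(2g) = 2.692·(23.4/0.04770)·0.598²/(2·9.81) = 24.07 m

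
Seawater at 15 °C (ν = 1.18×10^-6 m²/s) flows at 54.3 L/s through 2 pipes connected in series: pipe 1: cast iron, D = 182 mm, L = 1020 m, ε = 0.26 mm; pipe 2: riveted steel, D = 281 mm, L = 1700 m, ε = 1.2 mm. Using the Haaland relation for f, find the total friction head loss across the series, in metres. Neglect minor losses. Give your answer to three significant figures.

Pipe 1: V = 2.087 m/s, Re = 3.22×10^5, ε/D = 0.00143, f = 0.02212, h_1 = f(L/D)V²/2g = 27.53 m
Pipe 2: V = 0.8756 m/s, Re = 2.09×10^5, ε/D = 0.00427, f = 0.02948, h_2 = f(L/D)V²/2g = 6.970 m
Series → Q common, losses add: H = Σh = 34.50 m

H ≈ 34.5 m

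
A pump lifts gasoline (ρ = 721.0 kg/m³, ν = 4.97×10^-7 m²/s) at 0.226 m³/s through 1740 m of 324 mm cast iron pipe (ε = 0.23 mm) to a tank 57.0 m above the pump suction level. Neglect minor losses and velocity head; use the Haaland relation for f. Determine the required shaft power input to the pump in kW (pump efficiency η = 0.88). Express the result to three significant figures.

V = 4Q/(πD²) = 2.741 m/s; Re = 1.79×10^6; ε/D = 7.10×10^-4; f = 0.01832
h_f = f(L/D)V²/2g = 37.69 m
Total head H = z + h_f = 57.0 + 37.69 = 94.69 m
P_hyd = ρgQH = 721.0·9.81·0.226·94.69 = 151.4 kW
P_shaft = P_hyd/η = 151.4/0.88 = 172.0 kW

P_shaft ≈ 172 kW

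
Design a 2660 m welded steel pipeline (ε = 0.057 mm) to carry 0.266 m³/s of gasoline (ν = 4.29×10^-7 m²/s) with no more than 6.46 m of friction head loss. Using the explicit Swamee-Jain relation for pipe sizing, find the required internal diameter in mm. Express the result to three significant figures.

Swamee-Jain (Type III): D = 0.66·[ε^1.25·(LQ²/(gh_f))^4.75 + ν·Q^9.4·(L/(gh_f))^5.2]^0.04
LQ²/(gh_f) = 2.970; L/(gh_f) = 41.97
Term 1 = ε^1.25·(…)^4.75 = 8.72×10^-4; Term 2 = ν·Q^9.4·(…)^5.2 = 4.63×10^-4
D = 0.66·(8.72×10^-4 + 4.63×10^-4)^0.04 = 0.5065 m = 506 mm
Check: V = 1.32 m/s, Re = 1.56×10^6, f = 0.01327, h_f = 6.19 m ≈ 6.46 m ✓

D ≈ 506 mm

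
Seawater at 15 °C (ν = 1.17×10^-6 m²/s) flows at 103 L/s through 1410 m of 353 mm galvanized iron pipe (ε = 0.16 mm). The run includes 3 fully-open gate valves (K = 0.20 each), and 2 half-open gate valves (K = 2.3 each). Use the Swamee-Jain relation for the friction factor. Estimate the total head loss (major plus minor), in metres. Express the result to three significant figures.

V = 4Q/(πD²) = 1.052 m/s; V²/2g = 0.05645 m
Re = 3.18×10^5, ε/D = 4.53×10^-4 → f = 0.01798 (Swamee-Jain)
Major: h_f = f(L/D)·V²/2g = 0.01798·3994·0.05645 = 4.054 m
Minor: ΣK = 5.20; h_m = ΣK·V²/2g = 0.2936 m
Total H_L = 4.054 + 0.2936 = 4.348 m

H_L ≈ 4.35 m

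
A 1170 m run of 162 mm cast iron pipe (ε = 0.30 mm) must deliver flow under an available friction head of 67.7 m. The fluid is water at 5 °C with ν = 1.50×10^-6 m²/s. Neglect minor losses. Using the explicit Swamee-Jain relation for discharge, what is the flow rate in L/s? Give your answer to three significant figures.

Q ≈ 57.6 L/s

Swamee-Jain (Type II): Q = -0.965·√(gD⁵h_f/L)·ln[ε/(3.7D) + √(3.17ν²L/(gD³h_f))]
√(gD⁵h_f/L) = √(9.81·0.162⁵·67.7/1170) = 0.007958
ε/(3.7D) = 5.01×10^-4; √(3.17ν²L/(gD³h_f)) = 5.44×10^-5
Q = -0.965·0.007958·ln(5.549×10^-4) = 0.05757 m³/s
Check: V = 2.79 m/s, Re = 3.02×10^5, f = 0.02373, h_f = 68.1 m ≈ 67.7 m ✓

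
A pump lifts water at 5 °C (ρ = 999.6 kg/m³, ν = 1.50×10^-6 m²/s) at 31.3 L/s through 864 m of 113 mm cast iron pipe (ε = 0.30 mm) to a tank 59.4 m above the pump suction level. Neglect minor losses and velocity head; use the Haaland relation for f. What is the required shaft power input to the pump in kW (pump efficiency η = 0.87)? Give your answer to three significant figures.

V = 4Q/(πD²) = 3.121 m/s; Re = 2.35×10^5; ε/D = 0.00265; f = 0.02590
h_f = f(L/D)V²/2g = 98.30 m
Total head H = z + h_f = 59.4 + 98.30 = 157.7 m
P_hyd = ρgQH = 999.6·9.81·0.0313·157.7 = 48.40 kW
P_shaft = P_hyd/η = 48.40/0.87 = 55.64 kW

P_shaft ≈ 55.6 kW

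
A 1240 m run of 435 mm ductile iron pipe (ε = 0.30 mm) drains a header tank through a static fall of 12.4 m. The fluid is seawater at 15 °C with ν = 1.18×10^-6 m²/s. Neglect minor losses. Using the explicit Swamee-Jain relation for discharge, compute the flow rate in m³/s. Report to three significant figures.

Q ≈ 0.319 m³/s

Swamee-Jain (Type II): Q = -0.965·√(gD⁵h_f/L)·ln[ε/(3.7D) + √(3.17ν²L/(gD³h_f))]
√(gD⁵h_f/L) = √(9.81·0.435⁵·12.4/1240) = 0.03909
ε/(3.7D) = 1.86×10^-4; √(3.17ν²L/(gD³h_f)) = 2.34×10^-5
Q = -0.965·0.03909·ln(2.098×10^-4) = 0.3195 m³/s
Check: V = 2.15 m/s, Re = 7.92×10^5, f = 0.01858, h_f = 12.5 m ≈ 12.4 m ✓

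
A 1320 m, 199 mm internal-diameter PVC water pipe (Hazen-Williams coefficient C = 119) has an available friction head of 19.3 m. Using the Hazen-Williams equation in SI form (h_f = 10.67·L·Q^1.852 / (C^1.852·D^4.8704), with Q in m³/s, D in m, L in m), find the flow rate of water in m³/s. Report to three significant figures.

Rearranging: Q = [h_f·C^1.852·D^4.8704 / (10.67·L)]^(1/1.852)
Q = [19.3·119^1.852·0.199^4.8704 / (10.67·1320)]^0.540 = 0.04849 m³/s

Q ≈ 0.0485 m³/s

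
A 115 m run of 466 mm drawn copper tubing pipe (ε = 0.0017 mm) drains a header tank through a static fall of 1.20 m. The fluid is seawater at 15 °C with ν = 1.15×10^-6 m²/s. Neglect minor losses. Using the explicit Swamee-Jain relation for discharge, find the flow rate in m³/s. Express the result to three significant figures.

Swamee-Jain (Type II): Q = -0.965·√(gD⁵h_f/L)·ln[ε/(3.7D) + √(3.17ν²L/(gD³h_f))]
√(gD⁵h_f/L) = √(9.81·0.466⁵·1.20/115) = 0.04743
ε/(3.7D) = 9.86×10^-7; √(3.17ν²L/(gD³h_f)) = 2.01×10^-5
Q = -0.965·0.04743·ln(2.110×10^-5) = 0.4927 m³/s
Check: V = 2.89 m/s, Re = 1.17×10^6, f = 0.01141, h_f = 1.20 m ≈ 1.20 m ✓

Q ≈ 0.493 m³/s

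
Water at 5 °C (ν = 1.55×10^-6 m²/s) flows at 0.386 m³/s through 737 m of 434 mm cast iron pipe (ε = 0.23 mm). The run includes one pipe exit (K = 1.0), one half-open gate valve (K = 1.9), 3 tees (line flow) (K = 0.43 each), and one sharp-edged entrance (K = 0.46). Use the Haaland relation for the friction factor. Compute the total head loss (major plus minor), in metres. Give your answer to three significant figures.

V = 4Q/(πD²) = 2.609 m/s; V²/2g = 0.3470 m
Re = 7.31×10^5, ε/D = 5.30×10^-4 → f = 0.01752 (Haaland)
Major: h_f = f(L/D)·V²/2g = 0.01752·1698·0.3470 = 10.33 m
Minor: ΣK = 4.65; h_m = ΣK·V²/2g = 1.614 m
Total H_L = 10.33 + 1.614 = 11.94 m

H_L ≈ 11.9 m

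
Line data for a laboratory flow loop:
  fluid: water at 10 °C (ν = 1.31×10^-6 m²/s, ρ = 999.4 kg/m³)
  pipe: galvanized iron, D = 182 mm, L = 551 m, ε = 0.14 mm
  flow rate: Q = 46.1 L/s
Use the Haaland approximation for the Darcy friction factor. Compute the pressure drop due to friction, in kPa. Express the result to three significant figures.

Δp ≈ 93.5 kPa

V = 4Q/(πD²) = 4·0.0461/(π·0.182²) = 1.772 m/s
Re = VD/ν = 1.772·0.182/1.31×10^-6 = 2.46×10^5 → turbulent
ε/D = 0.14/182 = 7.69×10^-4
Haaland: f = 0.01969
h_f = f(L/D)V²/(2g) = 0.01969·(551/0.182)·1.772²/(2·9.81) = 9.540 m
Δp = ρg·h_f = 999.4·9.81·9.540 = 93.53 kPa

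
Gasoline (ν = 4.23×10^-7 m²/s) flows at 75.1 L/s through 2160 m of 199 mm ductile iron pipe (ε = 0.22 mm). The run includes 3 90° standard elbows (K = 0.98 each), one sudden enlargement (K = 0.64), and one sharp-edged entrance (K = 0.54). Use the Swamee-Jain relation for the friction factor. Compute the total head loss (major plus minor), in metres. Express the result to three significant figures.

H_L ≈ 67.2 m

V = 4Q/(πD²) = 2.415 m/s; V²/2g = 0.2972 m
Re = 1.14×10^6, ε/D = 0.00111 → f = 0.02046 (Swamee-Jain)
Major: h_f = f(L/D)·V²/2g = 0.02046·10854·0.2972 = 65.98 m
Minor: ΣK = 4.12; h_m = ΣK·V²/2g = 1.224 m
Total H_L = 65.98 + 1.224 = 67.20 m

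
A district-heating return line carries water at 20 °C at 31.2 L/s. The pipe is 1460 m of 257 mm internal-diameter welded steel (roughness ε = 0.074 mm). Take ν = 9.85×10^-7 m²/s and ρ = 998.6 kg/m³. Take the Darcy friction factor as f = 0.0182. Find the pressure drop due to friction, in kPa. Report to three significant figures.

V = 4Q/(πD²) = 4·0.0312/(π·0.257²) = 0.6014 m/s
h_f = f(L/D)V²/(2g) = 0.01820·(1460/0.257)·0.6014²/(2·9.81) = 1.906 m
Δp = ρg·h_f = 998.6·9.81·1.906 = 18.67 kPa

Δp ≈ 18.7 kPa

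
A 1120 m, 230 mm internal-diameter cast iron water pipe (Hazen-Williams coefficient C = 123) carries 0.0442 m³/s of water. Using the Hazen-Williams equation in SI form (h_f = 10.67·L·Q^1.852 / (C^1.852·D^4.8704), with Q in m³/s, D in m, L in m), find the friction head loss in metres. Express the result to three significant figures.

h_f ≈ 6.41 m

h_f = 10.67·1120·0.0442^1.852 / (123^1.852·0.230^4.8704) = 6.410 m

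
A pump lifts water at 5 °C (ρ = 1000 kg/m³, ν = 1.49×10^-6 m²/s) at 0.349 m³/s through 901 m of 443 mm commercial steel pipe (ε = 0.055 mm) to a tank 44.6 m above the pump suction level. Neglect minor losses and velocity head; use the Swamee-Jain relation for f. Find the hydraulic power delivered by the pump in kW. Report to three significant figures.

V = 4Q/(πD²) = 2.264 m/s; Re = 6.73×10^5; ε/D = 1.24×10^-4; f = 0.01431
h_f = f(L/D)V²/2g = 7.607 m
Total head H = z + h_f = 44.6 + 7.607 = 52.21 m
P_hyd = ρgQH = 1000·9.81·0.349·52.21 = 178.7 kW

P_hyd ≈ 179 kW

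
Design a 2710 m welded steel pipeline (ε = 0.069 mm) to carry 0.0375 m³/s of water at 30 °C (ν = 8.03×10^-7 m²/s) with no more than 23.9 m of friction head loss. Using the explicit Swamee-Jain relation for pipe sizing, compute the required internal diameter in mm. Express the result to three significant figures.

D ≈ 190 mm

Swamee-Jain (Type III): D = 0.66·[ε^1.25·(LQ²/(gh_f))^4.75 + ν·Q^9.4·(L/(gh_f))^5.2]^0.04
LQ²/(gh_f) = 0.01625; L/(gh_f) = 11.56
Term 1 = ε^1.25·(…)^4.75 = 2.00×10^-14; Term 2 = ν·Q^9.4·(…)^5.2 = 1.07×10^-14
D = 0.66·(2.00×10^-14 + 1.07×10^-14)^0.04 = 0.1901 m = 190 mm
Check: V = 1.32 m/s, Re = 3.13×10^5, f = 0.01743, h_f = 22.1 m ≈ 23.9 m ✓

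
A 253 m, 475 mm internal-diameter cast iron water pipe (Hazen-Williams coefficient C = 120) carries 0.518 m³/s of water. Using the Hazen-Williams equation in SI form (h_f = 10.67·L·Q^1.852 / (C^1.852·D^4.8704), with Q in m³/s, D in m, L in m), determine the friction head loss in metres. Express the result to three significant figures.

h_f ≈ 4.23 m

h_f = 10.67·253·0.518^1.852 / (120^1.852·0.475^4.8704) = 4.229 m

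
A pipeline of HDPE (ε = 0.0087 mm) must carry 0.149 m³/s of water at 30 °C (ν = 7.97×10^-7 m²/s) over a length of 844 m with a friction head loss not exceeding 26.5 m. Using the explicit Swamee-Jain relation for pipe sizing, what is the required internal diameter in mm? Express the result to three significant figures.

Swamee-Jain (Type III): D = 0.66·[ε^1.25·(LQ²/(gh_f))^4.75 + ν·Q^9.4·(L/(gh_f))^5.2]^0.04
LQ²/(gh_f) = 0.07208; L/(gh_f) = 3.247
Term 1 = ε^1.25·(…)^4.75 = 1.77×10^-12; Term 2 = ν·Q^9.4·(…)^5.2 = 6.15×10^-12
D = 0.66·(1.77×10^-12 + 6.15×10^-12)^0.04 = 0.2374 m = 237 mm
Check: V = 3.37 m/s, Re = 1.00×10^6, f = 0.01243, h_f = 25.5 m ≈ 26.5 m ✓

D ≈ 237 mm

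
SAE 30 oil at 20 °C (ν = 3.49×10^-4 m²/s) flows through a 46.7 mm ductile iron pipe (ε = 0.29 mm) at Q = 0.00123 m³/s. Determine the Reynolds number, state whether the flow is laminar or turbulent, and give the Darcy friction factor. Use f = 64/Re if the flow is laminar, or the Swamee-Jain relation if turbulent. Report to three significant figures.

V = 4Q/(πD²) = 0.7181 m/s
Re = VD/ν = 0.7181·0.0467/3.49×10^-4 = 96.1
Re < 2300 → laminar → f = 64/Re = 0.6661

Re ≈ 96.1; laminar; f = 64/Re ≈ 0.666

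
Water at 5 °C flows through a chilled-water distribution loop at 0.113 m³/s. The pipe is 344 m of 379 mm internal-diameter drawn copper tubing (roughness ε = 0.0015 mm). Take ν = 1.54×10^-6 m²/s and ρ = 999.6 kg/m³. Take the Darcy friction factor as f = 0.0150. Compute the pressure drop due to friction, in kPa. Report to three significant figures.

Δp ≈ 6.83 kPa

V = 4Q/(πD²) = 4·0.113/(π·0.379²) = 1.002 m/s
h_f = f(L/D)V²/(2g) = 0.01500·(344/0.379)·1.002²/(2·9.81) = 0.6962 m
Δp = ρg·h_f = 999.6·9.81·0.6962 = 6.827 kPa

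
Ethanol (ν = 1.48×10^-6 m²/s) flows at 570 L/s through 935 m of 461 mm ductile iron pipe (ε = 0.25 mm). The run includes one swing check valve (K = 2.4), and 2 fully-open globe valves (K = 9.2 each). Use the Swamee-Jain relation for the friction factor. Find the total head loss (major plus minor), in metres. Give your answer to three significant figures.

V = 4Q/(πD²) = 3.415 m/s; V²/2g = 0.5944 m
Re = 1.06×10^6, ε/D = 5.42×10^-4 → f = 0.01755 (Swamee-Jain)
Major: h_f = f(L/D)·V²/2g = 0.01755·2028·0.5944 = 21.16 m
Minor: ΣK = 20.8; h_m = ΣK·V²/2g = 12.36 m
Total H_L = 21.16 + 12.36 = 33.52 m

H_L ≈ 33.5 m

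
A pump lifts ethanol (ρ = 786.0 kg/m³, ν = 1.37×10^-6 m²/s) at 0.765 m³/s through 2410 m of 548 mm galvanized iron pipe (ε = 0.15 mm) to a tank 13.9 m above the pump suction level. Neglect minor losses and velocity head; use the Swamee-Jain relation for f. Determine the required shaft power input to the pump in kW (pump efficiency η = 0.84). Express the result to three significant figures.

V = 4Q/(πD²) = 3.243 m/s; Re = 1.30×10^6; ε/D = 2.74×10^-4; f = 0.01535
h_f = f(L/D)V²/2g = 36.19 m
Total head H = z + h_f = 13.9 + 36.19 = 50.09 m
P_hyd = ρgQH = 786.0·9.81·0.765·50.09 = 295.5 kW
P_shaft = P_hyd/η = 295.5/0.84 = 351.8 kW

P_shaft ≈ 352 kW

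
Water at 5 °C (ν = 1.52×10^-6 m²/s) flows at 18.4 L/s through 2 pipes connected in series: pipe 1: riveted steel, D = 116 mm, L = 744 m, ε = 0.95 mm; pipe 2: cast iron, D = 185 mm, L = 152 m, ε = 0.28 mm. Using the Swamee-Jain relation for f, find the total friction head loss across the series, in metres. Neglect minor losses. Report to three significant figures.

H ≈ 36.3 m

Pipe 1: V = 1.741 m/s, Re = 1.33×10^5, ε/D = 0.00819, f = 0.03619, h_1 = f(L/D)V²/2g = 35.86 m
Pipe 2: V = 0.6845 m/s, Re = 8.33×10^4, ε/D = 0.00151, f = 0.02433, h_2 = f(L/D)V²/2g = 0.4774 m
Series → Q common, losses add: H = Σh = 36.34 m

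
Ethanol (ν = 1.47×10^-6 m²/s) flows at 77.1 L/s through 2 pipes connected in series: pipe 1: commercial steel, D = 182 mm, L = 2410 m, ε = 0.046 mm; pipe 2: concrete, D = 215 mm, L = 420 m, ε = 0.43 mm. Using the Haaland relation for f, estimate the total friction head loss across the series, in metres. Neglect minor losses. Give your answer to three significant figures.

H ≈ 107 m

Pipe 1: V = 2.964 m/s, Re = 3.67×10^5, ε/D = 2.53×10^-4, f = 0.01616, h_1 = f(L/D)V²/2g = 95.77 m
Pipe 2: V = 2.124 m/s, Re = 3.11×10^5, ε/D = 0.00200, f = 0.02398, h_2 = f(L/D)V²/2g = 10.77 m
Series → Q common, losses add: H = Σh = 106.5 m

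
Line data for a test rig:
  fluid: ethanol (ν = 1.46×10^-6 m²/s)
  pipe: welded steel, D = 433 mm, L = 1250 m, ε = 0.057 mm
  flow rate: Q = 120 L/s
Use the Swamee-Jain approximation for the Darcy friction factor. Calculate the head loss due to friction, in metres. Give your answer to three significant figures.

V = 4Q/(πD²) = 4·0.120/(π·0.433²) = 0.8149 m/s
Re = VD/ν = 0.8149·0.433/1.46×10^-6 = 2.42×10^5 → turbulent
ε/D = 0.057/433 = 1.32×10^-4
Swamee-Jain: f = 0.01619
h_f = f(L/D)V²/(2g) = 0.01619·(1250/0.433)·0.8149²/(2·9.81) = 1.582 m

h_f ≈ 1.58 m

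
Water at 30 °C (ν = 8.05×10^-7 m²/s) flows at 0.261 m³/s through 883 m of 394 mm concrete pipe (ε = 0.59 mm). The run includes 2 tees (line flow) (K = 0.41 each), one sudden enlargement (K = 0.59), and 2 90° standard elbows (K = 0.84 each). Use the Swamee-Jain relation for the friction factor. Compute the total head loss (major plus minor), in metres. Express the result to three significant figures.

V = 4Q/(πD²) = 2.141 m/s; V²/2g = 0.2336 m
Re = 1.05×10^6, ε/D = 0.00150 → f = 0.02201 (Swamee-Jain)
Major: h_f = f(L/D)·V²/2g = 0.02201·2241·0.2336 = 11.52 m
Minor: ΣK = 3.09; h_m = ΣK·V²/2g = 0.7217 m
Total H_L = 11.52 + 0.7217 = 12.24 m

H_L ≈ 12.2 m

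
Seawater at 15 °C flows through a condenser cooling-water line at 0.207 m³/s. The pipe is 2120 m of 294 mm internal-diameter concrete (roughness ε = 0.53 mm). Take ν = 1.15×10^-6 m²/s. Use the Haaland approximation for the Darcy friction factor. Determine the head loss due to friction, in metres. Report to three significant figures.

h_f ≈ 78.8 m

V = 4Q/(πD²) = 4·0.207/(π·0.294²) = 3.049 m/s
Re = VD/ν = 3.049·0.294/1.15×10^-6 = 7.80×10^5 → turbulent
ε/D = 0.53/294 = 0.00180
Haaland: f = 0.02306
h_f = f(L/D)V²/(2g) = 0.02306·(2120/0.294)·3.049²/(2·9.81) = 78.79 m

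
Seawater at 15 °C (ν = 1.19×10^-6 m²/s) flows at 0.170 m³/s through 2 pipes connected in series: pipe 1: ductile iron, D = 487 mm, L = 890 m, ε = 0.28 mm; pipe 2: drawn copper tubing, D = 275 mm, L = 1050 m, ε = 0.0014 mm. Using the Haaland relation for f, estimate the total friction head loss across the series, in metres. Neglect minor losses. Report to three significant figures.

H ≈ 21.3 m

Pipe 1: V = 0.9126 m/s, Re = 3.73×10^5, ε/D = 5.75×10^-4, f = 0.01827, h_1 = f(L/D)V²/2g = 1.418 m
Pipe 2: V = 2.862 m/s, Re = 6.61×10^5, ε/D = 5.09×10^-6, f = 0.01250, h_2 = f(L/D)V²/2g = 19.93 m
Series → Q common, losses add: H = Σh = 21.35 m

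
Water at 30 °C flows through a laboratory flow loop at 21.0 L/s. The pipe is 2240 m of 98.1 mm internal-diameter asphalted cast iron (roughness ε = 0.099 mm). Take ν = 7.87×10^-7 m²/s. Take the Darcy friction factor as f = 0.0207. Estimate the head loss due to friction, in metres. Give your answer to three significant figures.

h_f ≈ 186 m

V = 4Q/(πD²) = 4·0.0210/(π·0.0981²) = 2.778 m/s
h_f = f(L/D)V²/(2g) = 0.02070·(2240/0.0981)·2.778²/(2·9.81) = 186.0 m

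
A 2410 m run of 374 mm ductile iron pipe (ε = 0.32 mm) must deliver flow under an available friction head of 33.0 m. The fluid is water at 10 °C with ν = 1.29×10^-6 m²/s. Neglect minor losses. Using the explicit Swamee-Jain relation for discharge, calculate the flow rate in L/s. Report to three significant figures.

Q ≈ 250 L/s

Swamee-Jain (Type II): Q = -0.965·√(gD⁵h_f/L)·ln[ε/(3.7D) + √(3.17ν²L/(gD³h_f))]
√(gD⁵h_f/L) = √(9.81·0.374⁵·33.0/2410) = 0.03135
ε/(3.7D) = 2.31×10^-4; √(3.17ν²L/(gD³h_f)) = 2.74×10^-5
Q = -0.965·0.03135·ln(2.586×10^-4) = 0.2499 m³/s
Check: V = 2.27 m/s, Re = 6.60×10^5, f = 0.01953, h_f = 33.2 m ≈ 33.0 m ✓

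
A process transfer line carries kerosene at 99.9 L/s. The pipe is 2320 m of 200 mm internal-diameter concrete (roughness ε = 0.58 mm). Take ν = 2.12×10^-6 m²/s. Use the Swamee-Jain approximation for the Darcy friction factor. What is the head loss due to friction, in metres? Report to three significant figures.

V = 4Q/(πD²) = 4·0.0999/(π·0.200²) = 3.180 m/s
Re = VD/ν = 3.180·0.200/2.12×10^-6 = 3.00×10^5 → turbulent
ε/D = 0.58/200 = 0.00290
Swamee-Jain: f = 0.02653
h_f = f(L/D)V²/(2g) = 0.02653·(2320/0.200)·3.180²/(2·9.81) = 158.6 m

h_f ≈ 159 m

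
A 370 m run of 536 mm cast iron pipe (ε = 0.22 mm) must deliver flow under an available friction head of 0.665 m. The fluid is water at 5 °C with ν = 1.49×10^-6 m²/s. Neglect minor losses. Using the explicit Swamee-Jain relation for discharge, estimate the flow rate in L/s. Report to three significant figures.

Q ≈ 235 L/s

Swamee-Jain (Type II): Q = -0.965·√(gD⁵h_f/L)·ln[ε/(3.7D) + √(3.17ν²L/(gD³h_f))]
√(gD⁵h_f/L) = √(9.81·0.536⁵·0.665/370) = 0.02793
ε/(3.7D) = 1.11×10^-4; √(3.17ν²L/(gD³h_f)) = 5.09×10^-5
Q = -0.965·0.02793·ln(1.618×10^-4) = 0.2353 m³/s
Check: V = 1.04 m/s, Re = 3.75×10^5, f = 0.01750, h_f = 0.669 m ≈ 0.665 m ✓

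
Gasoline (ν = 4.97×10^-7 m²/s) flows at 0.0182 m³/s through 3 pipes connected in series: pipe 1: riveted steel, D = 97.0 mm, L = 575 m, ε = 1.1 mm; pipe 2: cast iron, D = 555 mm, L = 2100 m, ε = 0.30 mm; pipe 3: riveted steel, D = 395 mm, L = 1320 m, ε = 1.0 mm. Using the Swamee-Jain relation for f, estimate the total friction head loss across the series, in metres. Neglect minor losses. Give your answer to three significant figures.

Pipe 1: V = 2.463 m/s, Re = 4.81×10^5, ε/D = 0.0113, f = 0.03977, h_1 = f(L/D)V²/2g = 72.87 m
Pipe 2: V = 0.07523 m/s, Re = 8.40×10^4, ε/D = 5.41×10^-4, f = 0.02106, h_2 = f(L/D)V²/2g = 0.02298 m
Pipe 3: V = 0.1485 m/s, Re = 1.18×10^5, ε/D = 0.00253, f = 0.02643, h_3 = f(L/D)V²/2g = 0.09931 m
Series → Q common, losses add: H = Σh = 73.00 m

H ≈ 73.0 m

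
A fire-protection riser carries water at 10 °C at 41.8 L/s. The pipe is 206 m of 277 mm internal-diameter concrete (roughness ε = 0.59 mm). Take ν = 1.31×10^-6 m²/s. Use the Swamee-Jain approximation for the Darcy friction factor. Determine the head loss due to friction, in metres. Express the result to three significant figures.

h_f ≈ 0.459 m

V = 4Q/(πD²) = 4·0.0418/(π·0.277²) = 0.6936 m/s
Re = VD/ν = 0.6936·0.277/1.31×10^-6 = 1.47×10^5 → turbulent
ε/D = 0.59/277 = 0.00213
Swamee-Jain: f = 0.02516
h_f = f(L/D)V²/(2g) = 0.02516·(206/0.277)·0.6936²/(2·9.81) = 0.4588 m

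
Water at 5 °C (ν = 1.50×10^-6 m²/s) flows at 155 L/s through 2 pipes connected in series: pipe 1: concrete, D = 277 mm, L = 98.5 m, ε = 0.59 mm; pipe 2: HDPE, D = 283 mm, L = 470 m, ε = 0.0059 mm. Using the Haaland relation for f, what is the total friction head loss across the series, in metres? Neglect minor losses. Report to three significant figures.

H ≈ 9.82 m

Pipe 1: V = 2.572 m/s, Re = 4.75×10^5, ε/D = 0.00213, f = 0.02419, h_1 = f(L/D)V²/2g = 2.900 m
Pipe 2: V = 2.464 m/s, Re = 4.65×10^5, ε/D = 2.08×10^-5, f = 0.01347, h_2 = f(L/D)V²/2g = 6.923 m
Series → Q common, losses add: H = Σh = 9.823 m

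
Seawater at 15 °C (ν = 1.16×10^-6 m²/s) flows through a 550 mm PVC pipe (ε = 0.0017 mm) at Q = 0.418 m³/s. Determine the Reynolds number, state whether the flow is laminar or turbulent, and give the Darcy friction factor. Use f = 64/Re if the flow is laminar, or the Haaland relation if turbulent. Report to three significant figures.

Re ≈ 8.34×10^5; turbulent; f ≈ 0.0120

V = 4Q/(πD²) = 1.759 m/s
Re = VD/ν = 1.759·0.550/1.16×10^-6 = 8.34×10^5
Re > 4000 → turbulent; ε/D = 3.09×10^-6
Haaland: f = 0.01199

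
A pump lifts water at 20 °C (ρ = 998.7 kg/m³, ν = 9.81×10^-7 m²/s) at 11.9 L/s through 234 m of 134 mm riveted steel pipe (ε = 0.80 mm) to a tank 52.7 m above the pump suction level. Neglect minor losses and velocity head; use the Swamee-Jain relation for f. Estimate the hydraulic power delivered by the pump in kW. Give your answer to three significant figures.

P_hyd ≈ 6.39 kW

V = 4Q/(πD²) = 0.8438 m/s; Re = 1.15×10^5; ε/D = 0.00597; f = 0.03303
h_f = f(L/D)V²/2g = 2.093 m
Total head H = z + h_f = 52.7 + 2.093 = 54.79 m
P_hyd = ρgQH = 998.7·9.81·0.0119·54.79 = 6.388 kW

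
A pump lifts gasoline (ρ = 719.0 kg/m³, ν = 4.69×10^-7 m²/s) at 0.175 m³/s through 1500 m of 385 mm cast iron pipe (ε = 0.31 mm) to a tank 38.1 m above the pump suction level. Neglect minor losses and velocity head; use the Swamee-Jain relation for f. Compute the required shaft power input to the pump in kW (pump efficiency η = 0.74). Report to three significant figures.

P_shaft ≈ 77.8 kW

V = 4Q/(πD²) = 1.503 m/s; Re = 1.23×10^6; ε/D = 8.05×10^-4; f = 0.01901
h_f = f(L/D)V²/2g = 8.532 m
Total head H = z + h_f = 38.1 + 8.532 = 46.63 m
P_hyd = ρgQH = 719.0·9.81·0.175·46.63 = 57.56 kW
P_shaft = P_hyd/η = 57.56/0.74 = 77.78 kW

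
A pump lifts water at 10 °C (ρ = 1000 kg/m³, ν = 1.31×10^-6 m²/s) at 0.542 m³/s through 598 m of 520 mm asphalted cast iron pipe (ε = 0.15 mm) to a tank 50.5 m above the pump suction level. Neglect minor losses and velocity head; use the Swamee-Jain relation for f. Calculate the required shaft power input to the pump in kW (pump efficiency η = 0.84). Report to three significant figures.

P_shaft ≈ 357 kW

V = 4Q/(πD²) = 2.552 m/s; Re = 1.01×10^6; ε/D = 2.88×10^-4; f = 0.01564
h_f = f(L/D)V²/2g = 5.972 m
Total head H = z + h_f = 50.5 + 5.972 = 56.47 m
P_hyd = ρgQH = 1000·9.81·0.542·56.47 = 300.3 kW
P_shaft = P_hyd/η = 300.3/0.84 = 357.5 kW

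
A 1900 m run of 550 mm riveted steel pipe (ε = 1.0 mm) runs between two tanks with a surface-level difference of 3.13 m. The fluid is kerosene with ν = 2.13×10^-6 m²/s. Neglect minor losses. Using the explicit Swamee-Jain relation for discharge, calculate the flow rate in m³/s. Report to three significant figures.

Swamee-Jain (Type II): Q = -0.965·√(gD⁵h_f/L)·ln[ε/(3.7D) + √(3.17ν²L/(gD³h_f))]
√(gD⁵h_f/L) = √(9.81·0.550⁵·3.13/1900) = 0.02852
ε/(3.7D) = 4.91×10^-4; √(3.17ν²L/(gD³h_f)) = 7.31×10^-5
Q = -0.965·0.02852·ln(5.645×10^-4) = 0.2058 m³/s
Check: V = 0.866 m/s, Re = 2.24×10^5, f = 0.02386, h_f = 3.15 m ≈ 3.13 m ✓

Q ≈ 0.206 m³/s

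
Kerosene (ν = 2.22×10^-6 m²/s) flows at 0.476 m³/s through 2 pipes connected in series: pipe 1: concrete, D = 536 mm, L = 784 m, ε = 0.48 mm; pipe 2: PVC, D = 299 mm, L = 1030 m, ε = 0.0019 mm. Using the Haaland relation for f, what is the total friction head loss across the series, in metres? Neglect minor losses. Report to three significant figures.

Pipe 1: V = 2.110 m/s, Re = 5.09×10^5, ε/D = 8.96×10^-4, f = 0.01971, h_1 = f(L/D)V²/2g = 6.539 m
Pipe 2: V = 6.779 m/s, Re = 9.13×10^5, ε/D = 6.35×10^-6, f = 0.01187, h_2 = f(L/D)V²/2g = 95.77 m
Series → Q common, losses add: H = Σh = 102.3 m

H ≈ 102 m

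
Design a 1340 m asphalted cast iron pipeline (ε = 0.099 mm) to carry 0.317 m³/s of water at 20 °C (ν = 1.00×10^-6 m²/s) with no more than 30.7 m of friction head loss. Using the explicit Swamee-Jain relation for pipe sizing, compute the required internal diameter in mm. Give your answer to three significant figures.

D ≈ 360 mm

Swamee-Jain (Type III): D = 0.66·[ε^1.25·(LQ²/(gh_f))^4.75 + ν·Q^9.4·(L/(gh_f))^5.2]^0.04
LQ²/(gh_f) = 0.4471; L/(gh_f) = 4.449
Term 1 = ε^1.25·(…)^4.75 = 2.16×10^-7; Term 2 = ν·Q^9.4·(…)^5.2 = 4.80×10^-8
D = 0.66·(2.16×10^-7 + 4.80×10^-8)^0.04 = 0.3601 m = 360 mm
Check: V = 3.11 m/s, Re = 1.12×10^6, f = 0.01545, h_f = 28.4 m ≈ 30.7 m ✓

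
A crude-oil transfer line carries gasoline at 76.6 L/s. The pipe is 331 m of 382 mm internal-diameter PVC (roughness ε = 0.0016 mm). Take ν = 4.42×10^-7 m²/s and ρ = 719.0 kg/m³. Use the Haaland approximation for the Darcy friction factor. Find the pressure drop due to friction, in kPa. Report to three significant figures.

Δp ≈ 1.78 kPa

V = 4Q/(πD²) = 4·0.0766/(π·0.382²) = 0.6684 m/s
Re = VD/ν = 0.6684·0.382/4.42×10^-7 = 5.78×10^5 → turbulent
ε/D = 0.0016/382 = 4.19×10^-6
Haaland: f = 0.01278
h_f = f(L/D)V²/(2g) = 0.01278·(331/0.382)·0.6684²/(2·9.81) = 0.2522 m
Δp = ρg·h_f = 719.0·9.81·0.2522 = 1.779 kPa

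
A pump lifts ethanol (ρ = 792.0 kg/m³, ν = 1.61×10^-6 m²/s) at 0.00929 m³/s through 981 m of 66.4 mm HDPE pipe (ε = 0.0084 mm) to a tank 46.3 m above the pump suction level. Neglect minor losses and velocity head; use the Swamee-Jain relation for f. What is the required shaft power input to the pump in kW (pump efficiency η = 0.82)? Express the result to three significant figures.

V = 4Q/(πD²) = 2.683 m/s; Re = 1.11×10^5; ε/D = 1.27×10^-4; f = 0.01827
h_f = f(L/D)V²/2g = 99.02 m
Total head H = z + h_f = 46.3 + 99.02 = 145.3 m
P_hyd = ρgQH = 792.0·9.81·0.00929·145.3 = 10.49 kW
P_shaft = P_hyd/η = 10.49/0.82 = 12.79 kW

P_shaft ≈ 12.8 kW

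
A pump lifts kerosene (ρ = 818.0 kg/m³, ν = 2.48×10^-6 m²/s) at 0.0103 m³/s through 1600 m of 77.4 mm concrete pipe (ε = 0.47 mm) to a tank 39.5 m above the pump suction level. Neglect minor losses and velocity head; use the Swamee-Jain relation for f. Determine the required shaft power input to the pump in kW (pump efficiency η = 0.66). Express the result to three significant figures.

V = 4Q/(πD²) = 2.189 m/s; Re = 6.83×10^4; ε/D = 0.00607; f = 0.03374
h_f = f(L/D)V²/2g = 170.4 m
Total head H = z + h_f = 39.5 + 170.4 = 209.9 m
P_hyd = ρgQH = 818.0·9.81·0.0103·209.9 = 17.35 kW
P_shaft = P_hyd/η = 17.35/0.66 = 26.28 kW

P_shaft ≈ 26.3 kW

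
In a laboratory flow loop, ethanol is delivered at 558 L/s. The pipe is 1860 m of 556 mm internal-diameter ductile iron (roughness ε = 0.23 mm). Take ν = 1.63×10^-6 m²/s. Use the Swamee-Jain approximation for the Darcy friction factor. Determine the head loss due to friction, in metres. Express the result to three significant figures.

h_f ≈ 15.2 m

V = 4Q/(πD²) = 4·0.558/(π·0.556²) = 2.298 m/s
Re = VD/ν = 2.298·0.556/1.63×10^-6 = 7.84×10^5 → turbulent
ε/D = 0.23/556 = 4.14×10^-4
Swamee-Jain: f = 0.01684
h_f = f(L/D)V²/(2g) = 0.01684·(1860/0.556)·2.298²/(2·9.81) = 15.17 m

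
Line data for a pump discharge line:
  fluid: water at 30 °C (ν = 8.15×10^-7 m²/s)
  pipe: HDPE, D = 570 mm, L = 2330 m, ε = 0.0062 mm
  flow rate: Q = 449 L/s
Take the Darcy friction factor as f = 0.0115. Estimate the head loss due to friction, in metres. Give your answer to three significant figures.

h_f ≈ 7.42 m

V = 4Q/(πD²) = 4·0.449/(π·0.570²) = 1.760 m/s
h_f = f(L/D)V²/(2g) = 0.01150·(2330/0.570)·1.760²/(2·9.81) = 7.418 m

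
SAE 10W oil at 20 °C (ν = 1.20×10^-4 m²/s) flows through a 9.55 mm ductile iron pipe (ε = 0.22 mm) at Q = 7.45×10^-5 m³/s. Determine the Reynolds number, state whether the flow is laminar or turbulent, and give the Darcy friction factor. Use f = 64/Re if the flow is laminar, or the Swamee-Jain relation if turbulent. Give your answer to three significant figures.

Re ≈ 82.8; laminar; f = 64/Re ≈ 0.773

V = 4Q/(πD²) = 1.040 m/s
Re = VD/ν = 1.040·0.00955/1.20×10^-4 = 82.8
Re < 2300 → laminar → f = 64/Re = 0.7732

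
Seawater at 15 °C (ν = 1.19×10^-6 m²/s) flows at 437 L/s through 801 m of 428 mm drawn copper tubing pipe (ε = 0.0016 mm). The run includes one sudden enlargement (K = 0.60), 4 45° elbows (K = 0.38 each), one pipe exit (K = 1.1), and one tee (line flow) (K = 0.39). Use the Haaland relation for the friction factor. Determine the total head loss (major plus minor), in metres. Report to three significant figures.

V = 4Q/(πD²) = 3.037 m/s; V²/2g = 0.4702 m
Re = 1.09×10^6, ε/D = 3.74×10^-6 → f = 0.01148 (Haaland)
Major: h_f = f(L/D)·V²/2g = 0.01148·1871·0.4702 = 10.10 m
Minor: ΣK = 3.61; h_m = ΣK·V²/2g = 1.698 m
Total H_L = 10.10 + 1.698 = 11.80 m

H_L ≈ 11.8 m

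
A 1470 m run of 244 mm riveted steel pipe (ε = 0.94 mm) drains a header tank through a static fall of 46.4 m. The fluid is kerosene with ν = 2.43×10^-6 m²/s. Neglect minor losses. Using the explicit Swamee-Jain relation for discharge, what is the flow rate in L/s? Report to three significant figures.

Q ≈ 108 L/s

Swamee-Jain (Type II): Q = -0.965·√(gD⁵h_f/L)·ln[ε/(3.7D) + √(3.17ν²L/(gD³h_f))]
√(gD⁵h_f/L) = √(9.81·0.244⁵·46.4/1470) = 0.01636
ε/(3.7D) = 0.00104; √(3.17ν²L/(gD³h_f)) = 6.45×10^-5
Q = -0.965·0.01636·ln(0.001106) = 0.1075 m³/s
Check: V = 2.30 m/s, Re = 2.31×10^5, f = 0.02876, h_f = 46.7 m ≈ 46.4 m ✓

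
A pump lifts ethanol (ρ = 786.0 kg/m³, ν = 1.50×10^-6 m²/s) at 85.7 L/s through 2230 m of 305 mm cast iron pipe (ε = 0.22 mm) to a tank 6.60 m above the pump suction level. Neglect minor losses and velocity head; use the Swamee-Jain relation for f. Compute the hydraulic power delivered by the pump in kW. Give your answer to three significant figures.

V = 4Q/(πD²) = 1.173 m/s; Re = 2.39×10^5; ε/D = 7.21×10^-4; f = 0.01977
h_f = f(L/D)V²/2g = 10.14 m
Total head H = z + h_f = 6.60 + 10.14 = 16.74 m
P_hyd = ρgQH = 786.0·9.81·0.0857·16.74 = 11.06 kW

P_hyd ≈ 11.1 kW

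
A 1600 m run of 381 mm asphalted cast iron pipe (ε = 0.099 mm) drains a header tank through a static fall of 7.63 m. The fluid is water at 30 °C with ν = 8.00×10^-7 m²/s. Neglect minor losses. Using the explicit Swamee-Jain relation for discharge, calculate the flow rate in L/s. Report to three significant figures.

Swamee-Jain (Type II): Q = -0.965·√(gD⁵h_f/L)·ln[ε/(3.7D) + √(3.17ν²L/(gD³h_f))]
√(gD⁵h_f/L) = √(9.81·0.381⁵·7.63/1600) = 0.01938
ε/(3.7D) = 7.02×10^-5; √(3.17ν²L/(gD³h_f)) = 2.80×10^-5
Q = -0.965·0.01938·ln(9.823×10^-5) = 0.1726 m³/s
Check: V = 1.51 m/s, Re = 7.21×10^5, f = 0.01566, h_f = 7.68 m ≈ 7.63 m ✓

Q ≈ 173 L/s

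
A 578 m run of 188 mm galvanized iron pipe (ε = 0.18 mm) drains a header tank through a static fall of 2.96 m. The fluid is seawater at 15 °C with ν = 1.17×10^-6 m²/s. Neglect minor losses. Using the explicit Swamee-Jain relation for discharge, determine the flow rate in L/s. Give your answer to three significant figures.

Swamee-Jain (Type II): Q = -0.965·√(gD⁵h_f/L)·ln[ε/(3.7D) + √(3.17ν²L/(gD³h_f))]
√(gD⁵h_f/L) = √(9.81·0.188⁵·2.96/578) = 0.003435
ε/(3.7D) = 2.59×10^-4; √(3.17ν²L/(gD³h_f)) = 1.14×10^-4
Q = -0.965·0.003435·ln(3.728×10^-4) = 0.02617 m³/s
Check: V = 0.943 m/s, Re = 1.51×10^5, f = 0.02142, h_f = 2.98 m ≈ 2.96 m ✓

Q ≈ 26.2 L/s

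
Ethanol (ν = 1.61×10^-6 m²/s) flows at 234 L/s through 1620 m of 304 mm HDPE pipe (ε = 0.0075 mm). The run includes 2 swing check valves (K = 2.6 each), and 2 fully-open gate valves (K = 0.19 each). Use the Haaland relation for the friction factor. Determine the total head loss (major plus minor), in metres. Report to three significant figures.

V = 4Q/(πD²) = 3.224 m/s; V²/2g = 0.5297 m
Re = 6.09×10^5, ε/D = 2.47×10^-5 → f = 0.01295 (Haaland)
Major: h_f = f(L/D)·V²/2g = 0.01295·5329·0.5297 = 36.56 m
Minor: ΣK = 5.58; h_m = ΣK·V²/2g = 2.956 m
Total H_L = 36.56 + 2.956 = 39.52 m

H_L ≈ 39.5 m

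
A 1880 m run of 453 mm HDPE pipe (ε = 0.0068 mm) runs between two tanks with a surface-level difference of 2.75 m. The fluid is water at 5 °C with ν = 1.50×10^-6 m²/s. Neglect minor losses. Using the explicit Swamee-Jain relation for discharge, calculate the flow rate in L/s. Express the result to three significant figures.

Q ≈ 151 L/s

Swamee-Jain (Type II): Q = -0.965·√(gD⁵h_f/L)·ln[ε/(3.7D) + √(3.17ν²L/(gD³h_f))]
√(gD⁵h_f/L) = √(9.81·0.453⁵·2.75/1880) = 0.01655
ε/(3.7D) = 4.06×10^-6; √(3.17ν²L/(gD³h_f)) = 7.31×10^-5
Q = -0.965·0.01655·ln(7.718×10^-5) = 0.1512 m³/s
Check: V = 0.938 m/s, Re = 2.83×10^5, f = 0.01470, h_f = 2.74 m ≈ 2.75 m ✓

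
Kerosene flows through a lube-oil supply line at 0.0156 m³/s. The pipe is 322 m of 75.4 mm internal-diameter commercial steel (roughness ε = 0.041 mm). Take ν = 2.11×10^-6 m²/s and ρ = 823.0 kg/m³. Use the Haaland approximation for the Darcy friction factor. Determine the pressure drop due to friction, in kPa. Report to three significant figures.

Δp ≈ 423 kPa

V = 4Q/(πD²) = 4·0.0156/(π·0.0754²) = 3.494 m/s
Re = VD/ν = 3.494·0.0754/2.11×10^-6 = 1.25×10^5 → turbulent
ε/D = 0.041/75.4 = 5.44×10^-4
Haaland: f = 0.01973
h_f = f(L/D)V²/(2g) = 0.01973·(322/0.0754)·3.494²/(2·9.81) = 52.43 m
Δp = ρg·h_f = 823.0·9.81·52.43 = 423.3 kPa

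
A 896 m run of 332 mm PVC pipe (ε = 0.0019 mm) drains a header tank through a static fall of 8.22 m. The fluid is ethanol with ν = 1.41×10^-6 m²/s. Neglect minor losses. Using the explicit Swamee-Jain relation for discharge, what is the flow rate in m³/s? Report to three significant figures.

Swamee-Jain (Type II): Q = -0.965·√(gD⁵h_f/L)·ln[ε/(3.7D) + √(3.17ν²L/(gD³h_f))]
√(gD⁵h_f/L) = √(9.81·0.332⁵·8.22/896) = 0.01905
ε/(3.7D) = 1.55×10^-6; √(3.17ν²L/(gD³h_f)) = 4.37×10^-5
Q = -0.965·0.01905·ln(4.529×10^-5) = 0.1839 m³/s
Check: V = 2.12 m/s, Re = 5.00×10^5, f = 0.01318, h_f = 8.18 m ≈ 8.22 m ✓

Q ≈ 0.184 m³/s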